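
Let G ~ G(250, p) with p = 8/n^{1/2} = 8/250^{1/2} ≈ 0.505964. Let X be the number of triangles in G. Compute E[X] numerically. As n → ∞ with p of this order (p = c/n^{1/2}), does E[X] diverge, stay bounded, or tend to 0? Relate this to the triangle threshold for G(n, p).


Number of potential triangles: C(250, 3) = 2573000.
Each occurs with probability p³ ≈ (0.505964)³ ≈ 1.29526893e-01.
By linearity: E[X] = C(250, 3)·p³ ≈ 2573000 · 1.29526893e-01 ≈ 333272.695587.
Since α = 1/2 < 1, p = c/n^{1/2} ≫ 1/n is above the triangle threshold p ~ 1/n. Asymptotically E[X] ~ (c³/6)·n^{3(1−α)} = (8³/6)·n^{1.5} → ∞; triangles are abundant w.h.p.

E[X] ≈ 333272.695587; in regime p = Θ(1/n^{1/2}) E[X] diverges (above the triangle threshold p ~ 1/n).


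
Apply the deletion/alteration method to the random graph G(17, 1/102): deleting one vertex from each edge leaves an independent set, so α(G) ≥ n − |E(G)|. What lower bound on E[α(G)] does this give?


E[|E(G)|] = C(17, 2)·p = 136 · (1/102) = 4/3.
E[α(G)] ≥ n − E[|E(G)|] = 17 − 4/3 = 47/3.
Numerically: ≈ 15.66667.
(This is only a lower bound; the true E[α(G)] may be larger.)

E[α(G)] ≥ 47/3 ≈ 15.66667.


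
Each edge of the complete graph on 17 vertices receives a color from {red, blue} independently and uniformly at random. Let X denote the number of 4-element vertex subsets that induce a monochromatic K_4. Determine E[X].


Let X = Σ_S X_S over the C(17, 4) = 2380 subsets S of size 4, where X_S = 1 if the K_4 on S is monochromatic.
For a fixed S, the K_4 on S has C(4, 2) = 6 edges. P[all 6 edges red] = (1/2)^6, and likewise for blue, so P[monochromatic] = 2·(1/2)^6 = 2^{1 − 6} = 1/32.
By linearity: E[X] = C(17, 4) · 2^{1 − 6} = 2380 · 1/32 = 595/8.
Numerically: E[X] ≈ 74.37500.

E[X] = C(17,4)·2^(1−C(4,2)) = 595/8 ≈ 74.37500.


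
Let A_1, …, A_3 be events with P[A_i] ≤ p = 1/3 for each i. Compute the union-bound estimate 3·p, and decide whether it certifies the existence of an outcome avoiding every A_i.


Union bound: P[∪_{i=1}^{3} A_i] ≤ Σ_i P[A_i] ≤ 3·p = 3·(1/3) = 1.
Numerically: 1 ≈ 1.0000000.
Is 1 < 1? NO.
Since the bound 1 is ≥ 1, the union bound is uninformative here; it does NOT by itself certify existence.

3·p = 1 ≈ 1.0000000; existence NOT certified by the union bound.


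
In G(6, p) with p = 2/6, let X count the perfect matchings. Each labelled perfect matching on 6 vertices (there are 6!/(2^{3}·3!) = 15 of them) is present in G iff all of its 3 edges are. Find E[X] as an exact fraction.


K_6 has 6!/(2^{3}·3!) = 15 labelled perfect matchings.
For each such perfect matching H, let X_H = 1 if all 3 edges of H are present in G. Then P[X_H = 1] = p^{3} = (1/3)^{3} = 1/27.
By linearity of expectation: E[X] = Σ_H E[X_H] = 15 · p^{3} = 15 · 1/27 = 5/9.
Numerically: E[X] ≈ 0.556.

E[X] = 15 · (1/3)^{3} = 5/9 ≈ 0.556.


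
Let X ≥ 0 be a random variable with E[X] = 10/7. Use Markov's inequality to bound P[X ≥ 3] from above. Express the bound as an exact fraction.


μ = E[X] = 10/7, a = 3.
Markov: P[X ≥ 3] ≤ μ/a = (10/7)/3 = 10/21.
Numerically: ≈ 0.47619.
(Since a = 3 > μ = 1.42857, the bound 10/21 is < 1 and informative.)

P[X ≥ 3] ≤ 10/21 ≈ 0.47619.


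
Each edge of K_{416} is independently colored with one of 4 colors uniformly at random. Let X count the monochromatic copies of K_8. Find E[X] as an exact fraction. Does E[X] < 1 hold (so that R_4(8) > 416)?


E[X] = C(416, 8) · 4^{1 − 28} = 20788229335792620 · 4^{−27} = 20788229335792620/18014398509481984.
As a reduced fraction: E[X] = 5197057333948155/4503599627370496 ≈ 1.1540.
Is E[X] < 1? NO.
Since E[X] ≥ 1, the first-moment bound is inconclusive at n = 416; it does NOT by itself certify R_4(8) > 416.

E[X] = 5197057333948155/4503599627370496 ≈ 1.1540; E[X] ≥ 1; first-moment method inconclusive here.


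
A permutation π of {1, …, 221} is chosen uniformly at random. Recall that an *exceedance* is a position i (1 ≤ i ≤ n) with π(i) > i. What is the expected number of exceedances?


Write X = Σ_{i=1}^{221} X_i, where X_i = 1_{π(i) > i}.
For each fixed i, π(i) is uniform over {1, …, 221} (marginal of a uniform permutation), so P[π(i) > i] = (n − i)/n. Summing: Σ_{i=1}^{221} (n − i)/n = (0 + 1 + … + 220)/221 = 221(221 − 1)/(2·221) = (221 − 1)/2.
Hence E[X] = Σ_{i=1}^{221} (221 − i)/221 = 110 ≈ 110.0000.

E[X] = 110 = 110.0000.


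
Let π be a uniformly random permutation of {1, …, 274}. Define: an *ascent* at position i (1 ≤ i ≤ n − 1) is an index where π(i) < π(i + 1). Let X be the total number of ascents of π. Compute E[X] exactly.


Write X = Σ X_I over i = 1, …, 273, with X_I the indicator of one ascent.
There are 273 indicators.
For each fixed i, the pair (π(i), π(i+1)) is a uniformly random ordered pair of distinct values from {1, …, 274}; by symmetry P[π(i) < π(i+1)] = 1/2.
By linearity: E[X] = 273 · (1/2) = (274 − 1) · (1/2) = 273/2 ≈ 136.5000.

E[X] = 273/2 = 136.5000.


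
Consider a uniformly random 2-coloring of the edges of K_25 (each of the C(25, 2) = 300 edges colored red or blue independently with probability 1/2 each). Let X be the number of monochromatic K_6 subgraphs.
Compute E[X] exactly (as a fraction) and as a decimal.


Let X = Σ_S X_S over the C(25, 6) = 177100 subsets S of size 6, where X_S = 1 if the K_6 on S is monochromatic.
For a fixed S, the K_6 on S has C(6, 2) = 15 edges. P[all 15 edges red] = (1/2)^15, and likewise for blue, so P[monochromatic] = 2·(1/2)^15 = 2^{1 − 15} = 1/16384.
Summing: E[X] = C(25, 6) · 2^{1 − 15} = 177100 · 1/16384 = 44275/4096.
Numerically: E[X] ≈ 10.80933.

E[X] = C(25,6)·2^(1−C(6,2)) = 44275/4096 ≈ 10.80933.


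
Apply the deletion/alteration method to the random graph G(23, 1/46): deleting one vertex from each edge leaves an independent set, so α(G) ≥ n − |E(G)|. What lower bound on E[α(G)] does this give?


E[|E(G)|] = C(23, 2)·p = 253 · (1/46) = 11/2.
E[α(G)] ≥ n − E[|E(G)|] = 23 − 11/2 = 35/2.
Numerically: ≈ 17.50000.
(This is only a lower bound; the true E[α(G)] may be larger.)

E[α(G)] ≥ 35/2 ≈ 17.50000.


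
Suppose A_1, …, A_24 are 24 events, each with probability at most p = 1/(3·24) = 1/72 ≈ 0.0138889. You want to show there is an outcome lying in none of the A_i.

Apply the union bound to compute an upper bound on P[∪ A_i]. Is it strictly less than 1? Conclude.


Union bound: P[∪_{i=1}^{24} A_i] ≤ Σ_i P[A_i] ≤ 24·p = 24·(1/72) = 1/3.
Numerically: 1/3 ≈ 0.3333333.
Is 1/3 < 1? YES.
Since P[∪ A_i] ≤ 1/3 < 1, the complement has P[∩ A_i^c] ≥ 1 − 1/3 = 2/3 > 0, so some outcome avoids every A_i.

24·p = 1/3 ≈ 0.3333333; existence CERTIFIED by the union bound.


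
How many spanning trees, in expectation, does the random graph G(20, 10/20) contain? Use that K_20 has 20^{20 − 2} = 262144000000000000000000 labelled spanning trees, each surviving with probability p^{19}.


K_20 has 20^{20 − 2} = 262144000000000000000000 labelled spanning trees.
For each such spanning tree H, let X_H = 1 if all 19 edges of H are present in G. Then P[X_H = 1] = p^{19} = (1/2)^{19} = 1/524288.
Summing the indicators: E[X] = Σ_H E[X_H] = 262144000000000000000000 · p^{19} = 262144000000000000000000 · 1/524288 = 500000000000000000.
Numerically: E[X] ≈ 5e+17.

E[X] = 262144000000000000000000 · (1/2)^{19} = 500000000000000000 ≈ 5e+17.


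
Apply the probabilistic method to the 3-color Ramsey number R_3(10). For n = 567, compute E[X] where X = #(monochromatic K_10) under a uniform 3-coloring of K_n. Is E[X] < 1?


E[X] = C(567, 10) · 3^{1 − 45} = 873787071273467749398 · 3^{−44} = 873787071273467749398/984770902183611232881.
As a reduced fraction: E[X] = 10787494707079848758/12157665459056928801 ≈ 0.88730.
Is E[X] < 1? YES.
Since E[X] < 1, there exists a 3-coloring of K_{567} with no monochromatic K_10; hence R_3(10) > 567.

E[X] = 10787494707079848758/12157665459056928801 ≈ 0.88730; E[X] < 1, so R_3(10) > 567.


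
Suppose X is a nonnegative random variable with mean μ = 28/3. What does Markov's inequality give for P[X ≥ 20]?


μ = E[X] = 28/3, a = 20.
Markov: P[X ≥ 20] ≤ μ/a = (28/3)/20 = 7/15.
Numerically: ≈ 0.4667.
(Since a = 20 > μ = 9.3333, the bound 7/15 is < 1 and informative.)

P[X ≥ 20] ≤ 7/15 ≈ 0.4667.


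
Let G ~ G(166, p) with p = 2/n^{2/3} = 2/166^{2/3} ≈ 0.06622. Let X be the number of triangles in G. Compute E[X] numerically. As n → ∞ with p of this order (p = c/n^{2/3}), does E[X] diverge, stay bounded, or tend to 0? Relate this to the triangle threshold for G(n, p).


Number of potential triangles: C(166, 3) = 748660.
Each occurs with probability p³ ≈ (0.06622)³ ≈ 2.903179e-04.
By linearity: E[X] = C(166, 3)·p³ ≈ 748660 · 2.903179e-04 ≈ 217.3494.
Since α = 2/3 < 1, p = c/n^{2/3} ≫ 1/n is above the triangle threshold p ~ 1/n. Asymptotically E[X] ~ (c³/6)·n^{3(1−α)} = (2³/6)·n^{1} → ∞; triangles are abundant w.h.p.

E[X] ≈ 217.3494; in regime p = Θ(1/n^{2/3}) E[X] diverges (above the triangle threshold p ~ 1/n).


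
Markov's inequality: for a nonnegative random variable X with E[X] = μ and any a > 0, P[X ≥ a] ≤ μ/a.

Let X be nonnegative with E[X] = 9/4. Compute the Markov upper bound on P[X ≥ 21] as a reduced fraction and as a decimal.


μ = E[X] = 9/4, a = 21.
Markov: P[X ≥ 21] ≤ μ/a = (9/4)/21 = 3/28.
Numerically: ≈ 0.10714.
(Since a = 21 > μ = 2.25000, the bound 3/28 is < 1 and informative.)

P[X ≥ 21] ≤ 3/28 ≈ 0.10714.


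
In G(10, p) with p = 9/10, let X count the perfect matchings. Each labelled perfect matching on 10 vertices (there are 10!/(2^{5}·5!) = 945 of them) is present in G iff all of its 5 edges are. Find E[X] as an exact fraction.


K_10 has 10!/(2^{5}·5!) = 945 labelled perfect matchings.
For each such perfect matching H, let X_H = 1 if all 5 edges of H are present in G. Then P[X_H = 1] = p^{5} = (9/10)^{5} = 59049/100000.
By linearity of expectation: E[X] = Σ_H E[X_H] = 945 · p^{5} = 945 · 59049/100000 = 11160261/20000.
Numerically: E[X] ≈ 558.

E[X] = 945 · (9/10)^{5} = 11160261/20000 ≈ 558.


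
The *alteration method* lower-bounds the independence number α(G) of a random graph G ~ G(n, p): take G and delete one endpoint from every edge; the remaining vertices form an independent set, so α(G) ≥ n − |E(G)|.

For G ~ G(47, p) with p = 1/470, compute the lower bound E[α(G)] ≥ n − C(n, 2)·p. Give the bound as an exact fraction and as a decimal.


E[|E(G)|] = C(47, 2)·p = 1081 · (1/470) = 23/10.
E[α(G)] ≥ n − E[|E(G)|] = 47 − 23/10 = 447/10.
Numerically: ≈ 44.700.
(This is only a lower bound; the true E[α(G)] may be larger.)

E[α(G)] ≥ 447/10 ≈ 44.700.


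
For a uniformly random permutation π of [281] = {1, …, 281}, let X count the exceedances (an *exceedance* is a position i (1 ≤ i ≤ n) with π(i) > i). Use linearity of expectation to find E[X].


Write X = Σ_{i=1}^{281} X_i, where X_i = 1_{π(i) > i}.
For each fixed i, π(i) is uniform over {1, …, 281} (marginal of a uniform permutation), so P[π(i) > i] = (n − i)/n. Summing: Σ_{i=1}^{281} (n − i)/n = (0 + 1 + … + 280)/281 = 281(281 − 1)/(2·281) = (281 − 1)/2.
Hence E[X] = Σ_{i=1}^{281} (281 − i)/281 = 140 ≈ 140.00000.

E[X] = 140 = 140.00000.


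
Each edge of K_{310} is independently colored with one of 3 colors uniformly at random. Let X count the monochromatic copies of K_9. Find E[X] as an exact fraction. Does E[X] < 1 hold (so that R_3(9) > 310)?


E[X] = C(310, 9) · 3^{1 − 36} = 64802334749614660 · 3^{−35} = 64802334749614660/50031545098999707.
As a reduced fraction: E[X] = 64802334749614660/50031545098999707 ≈ 1.2952295.
Is E[X] < 1? NO.
Since E[X] ≥ 1, the first-moment bound is inconclusive at n = 310; it does NOT by itself certify R_3(9) > 310.

E[X] = 64802334749614660/50031545098999707 ≈ 1.2952295; E[X] ≥ 1; first-moment method inconclusive here.


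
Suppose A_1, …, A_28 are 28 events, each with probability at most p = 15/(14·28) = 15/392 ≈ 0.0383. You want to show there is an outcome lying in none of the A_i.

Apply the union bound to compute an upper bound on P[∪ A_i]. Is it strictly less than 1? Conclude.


Union bound: P[∪_{i=1}^{28} A_i] ≤ Σ_i P[A_i] ≤ 28·p = 28·(15/392) = 15/14.
Numerically: 15/14 ≈ 1.0714.
Is 15/14 < 1? NO.
Since the bound 15/14 is ≥ 1, the union bound is uninformative here; it does NOT by itself certify existence.

28·p = 15/14 ≈ 1.0714; existence NOT certified by the union bound.


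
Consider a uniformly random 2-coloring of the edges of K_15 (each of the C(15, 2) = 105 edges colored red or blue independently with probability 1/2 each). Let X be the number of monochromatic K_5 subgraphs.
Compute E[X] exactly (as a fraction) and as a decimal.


Let X = Σ_S X_S over the C(15, 5) = 3003 subsets S of size 5, where X_S = 1 if the K_5 on S is monochromatic.
For a fixed S, the K_5 on S has C(5, 2) = 10 edges. P[all 10 edges red] = (1/2)^10, and likewise for blue, so P[monochromatic] = 2·(1/2)^10 = 2^{1 − 10} = 1/512.
By linearity: E[X] = C(15, 5) · 2^{1 − 10} = 3003 · 1/512 = 3003/512.
Numerically: E[X] ≈ 5.865.

E[X] = C(15,5)·2^(1−C(5,2)) = 3003/512 ≈ 5.865.


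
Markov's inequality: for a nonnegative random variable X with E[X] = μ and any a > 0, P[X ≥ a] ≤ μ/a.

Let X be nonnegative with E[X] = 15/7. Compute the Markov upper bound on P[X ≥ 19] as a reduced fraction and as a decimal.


μ = E[X] = 15/7, a = 19.
Markov: P[X ≥ 19] ≤ μ/a = (15/7)/19 = 15/133.
Numerically: ≈ 0.11278.
(Since a = 19 > μ = 2.14286, the bound 15/133 is < 1 and informative.)

P[X ≥ 19] ≤ 15/133 ≈ 0.11278.


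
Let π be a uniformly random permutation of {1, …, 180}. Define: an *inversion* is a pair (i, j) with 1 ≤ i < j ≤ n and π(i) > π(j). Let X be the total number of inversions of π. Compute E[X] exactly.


Write X = Σ X_I over the C(180, 2) = 16110 pairs i < j, with X_I the indicator of one inversion.
There are 16110 indicators.
For each fixed pair i < j, the values π(i) and π(j) are two distinct elements of {1, …, 180} in uniformly random order; by symmetry P[π(i) > π(j)] = 1/2.
By linearity: E[X] = 16110 · (1/2) = C(180, 2) · (1/2) = 16110/2 = 8055 ≈ 8055.00000.

E[X] = 8055 = 8055.00000.


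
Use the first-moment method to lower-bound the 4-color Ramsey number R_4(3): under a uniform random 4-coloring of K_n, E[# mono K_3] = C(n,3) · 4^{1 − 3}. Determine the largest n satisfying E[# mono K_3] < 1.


We need C(n, 3) · 4^{1 − 3} < 1, i.e. C(n, 3) < 4^{3 − 1} = 16.
Check values of n near the boundary:
  n = 3: C(3, 3) = 1; 1 < 16? YES
  n = 4: C(4, 3) = 4; 4 < 16? YES
  n = 5: C(5, 3) = 10; 10 < 16? YES
  n = 6: C(6, 3) = 20; 20 < 16? NO
The largest n with C(n, 3) < 16 is n = 5 (where E[X] = 5/8 ≈ 0.62500). Hence R_4(3) > 5, i.e. R_4(3) ≥ 6.

Largest n = 5; hence R_4(3) > 5.


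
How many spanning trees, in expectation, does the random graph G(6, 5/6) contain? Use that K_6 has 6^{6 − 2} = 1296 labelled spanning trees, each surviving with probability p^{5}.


K_6 has 6^{6 − 2} = 1296 labelled spanning trees.
For each such spanning tree H, let X_H = 1 if all 5 edges of H are present in G. Then P[X_H = 1] = p^{5} = (5/6)^{5} = 3125/7776.
By linearity: E[X] = Σ_H E[X_H] = 1296 · p^{5} = 1296 · 3125/7776 = 3125/6.
Numerically: E[X] ≈ 520.8.

E[X] = 1296 · (5/6)^{5} = 3125/6 ≈ 520.8.


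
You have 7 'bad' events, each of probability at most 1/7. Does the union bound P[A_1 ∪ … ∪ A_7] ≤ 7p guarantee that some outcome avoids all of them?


Union bound: P[∪_{i=1}^{7} A_i] ≤ Σ_i P[A_i] ≤ 7·p = 7·(1/7) = 1.
Numerically: 1 ≈ 1.000000.
Is 1 < 1? NO.
Since the bound 1 is ≥ 1, the union bound is uninformative here; it does NOT by itself certify existence.

7·p = 1 ≈ 1.000000; existence NOT certified by the union bound.


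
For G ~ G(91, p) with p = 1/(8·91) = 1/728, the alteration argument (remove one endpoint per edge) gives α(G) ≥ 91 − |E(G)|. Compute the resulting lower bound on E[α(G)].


E[|E(G)|] = C(91, 2)·p = 4095 · (1/728) = 45/8.
E[α(G)] ≥ n − E[|E(G)|] = 91 − 45/8 = 683/8.
Numerically: ≈ 85.3750.
(This is only a lower bound; the true E[α(G)] may be larger.)

E[α(G)] ≥ 683/8 ≈ 85.3750.


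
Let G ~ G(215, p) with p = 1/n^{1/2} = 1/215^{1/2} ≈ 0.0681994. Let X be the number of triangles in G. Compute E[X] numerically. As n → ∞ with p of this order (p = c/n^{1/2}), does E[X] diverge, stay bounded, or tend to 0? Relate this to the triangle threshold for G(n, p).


Number of potential triangles: C(215, 3) = 1633355.
Each occurs with probability p³ ≈ (0.0681994)³ ≈ 3.17206670e-04.
By linearity: E[X] = C(215, 3)·p³ ≈ 1633355 · 3.17206670e-04 ≈ 518.111100.
Since α = 1/2 < 1, p = c/n^{1/2} ≫ 1/n is above the triangle threshold p ~ 1/n. Asymptotically E[X] ~ (c³/6)·n^{3(1−α)} = (1³/6)·n^{1.5} → ∞; triangles are abundant w.h.p.

E[X] ≈ 518.111100; in regime p = Θ(1/n^{1/2}) E[X] diverges (above the triangle threshold p ~ 1/n).


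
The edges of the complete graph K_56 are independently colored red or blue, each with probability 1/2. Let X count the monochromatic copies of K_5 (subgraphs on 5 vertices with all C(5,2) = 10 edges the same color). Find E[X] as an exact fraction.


Let X = Σ_S X_S over the C(56, 5) = 3819816 subsets S of size 5, where X_S = 1 if the K_5 on S is monochromatic.
For a fixed S, the K_5 on S has C(5, 2) = 10 edges. P[all 10 edges red] = (1/2)^10, and likewise for blue, so P[monochromatic] = 2·(1/2)^10 = 2^{1 − 10} = 1/512.
Summing: E[X] = C(56, 5) · 2^{1 − 10} = 3819816 · 1/512 = 477477/64.
Numerically: E[X] ≈ 7460.5781.

E[X] = C(56,5)·2^(1−C(5,2)) = 477477/64 ≈ 7460.5781.


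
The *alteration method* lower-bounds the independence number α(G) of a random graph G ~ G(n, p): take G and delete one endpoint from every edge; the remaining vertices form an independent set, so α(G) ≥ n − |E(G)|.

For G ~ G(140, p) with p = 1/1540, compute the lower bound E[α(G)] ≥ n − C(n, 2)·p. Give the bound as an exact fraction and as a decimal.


E[|E(G)|] = C(140, 2)·p = 9730 · (1/1540) = 139/22.
E[α(G)] ≥ n − E[|E(G)|] = 140 − 139/22 = 2941/22.
Numerically: ≈ 133.681818.
(This is only a lower bound; the true E[α(G)] may be larger.)

E[α(G)] ≥ 2941/22 ≈ 133.681818.


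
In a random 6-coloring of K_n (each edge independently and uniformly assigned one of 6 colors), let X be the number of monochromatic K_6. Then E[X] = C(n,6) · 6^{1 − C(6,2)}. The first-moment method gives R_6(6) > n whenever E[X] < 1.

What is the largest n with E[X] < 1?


We need C(n, 6) · 6^{1 − 15} < 1, i.e. C(n, 6) < 6^{15 − 1} = 78364164096.
Check values of n near the boundary:
  n = 192: C(192, 6) = 64300886496; 64300886496 < 78364164096? YES
  n = 193: C(193, 6) = 66364016544; 66364016544 < 78364164096? YES
  n = 194: C(194, 6) = 68482017072; 68482017072 < 78364164096? YES
  n = 195: C(195, 6) = 70656049360; 70656049360 < 78364164096? YES
  n = 196: C(196, 6) = 72887293024; 72887293024 < 78364164096? YES
  n = 197: C(197, 6) = 75176946208; 75176946208 < 78364164096? YES
  n = 198: C(198, 6) = 77526225777; 77526225777 < 78364164096? YES
  n = 199: C(199, 6) = 79936367511; 79936367511 < 78364164096? NO
The largest n with C(n, 6) < 78364164096 is n = 198 (where E[X] = 25842075259/26121388032 ≈ 0.989307). Hence R_6(6) > 198, i.e. R_6(6) ≥ 199.

Largest n = 198; hence R_6(6) > 198.


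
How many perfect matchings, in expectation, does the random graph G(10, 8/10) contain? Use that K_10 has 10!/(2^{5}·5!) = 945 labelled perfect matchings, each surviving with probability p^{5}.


K_10 has 10!/(2^{5}·5!) = 945 labelled perfect matchings.
For each such perfect matching H, let X_H = 1 if all 5 edges of H are present in G. Then P[X_H = 1] = p^{5} = (4/5)^{5} = 1024/3125.
By linearity of expectation: E[X] = Σ_H E[X_H] = 945 · p^{5} = 945 · 1024/3125 = 193536/625.
Numerically: E[X] ≈ 310.

E[X] = 945 · (4/5)^{5} = 193536/625 ≈ 310.


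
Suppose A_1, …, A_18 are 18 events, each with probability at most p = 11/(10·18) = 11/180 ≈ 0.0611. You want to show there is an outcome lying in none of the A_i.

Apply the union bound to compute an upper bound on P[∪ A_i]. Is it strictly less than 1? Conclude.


Union bound: P[∪_{i=1}^{18} A_i] ≤ Σ_i P[A_i] ≤ 18·p = 18·(11/180) = 11/10.
Numerically: 11/10 ≈ 1.1000.
Is 11/10 < 1? NO.
Since the bound 11/10 is ≥ 1, the union bound is uninformative here; it does NOT by itself certify existence.

18·p = 11/10 ≈ 1.1000; existence NOT certified by the union bound.


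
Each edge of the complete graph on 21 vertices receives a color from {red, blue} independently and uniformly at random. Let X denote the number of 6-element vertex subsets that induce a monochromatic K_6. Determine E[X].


Let X = Σ_S X_S over the C(21, 6) = 54264 subsets S of size 6, where X_S = 1 if the K_6 on S is monochromatic.
For a fixed S, the K_6 on S has C(6, 2) = 15 edges. P[all 15 edges red] = (1/2)^15, and likewise for blue, so P[monochromatic] = 2·(1/2)^15 = 2^{1 − 15} = 1/16384.
Summing: E[X] = C(21, 6) · 2^{1 − 15} = 54264 · 1/16384 = 6783/2048.
Numerically: E[X] ≈ 3.31201.

E[X] = C(21,6)·2^(1−C(6,2)) = 6783/2048 ≈ 3.31201.


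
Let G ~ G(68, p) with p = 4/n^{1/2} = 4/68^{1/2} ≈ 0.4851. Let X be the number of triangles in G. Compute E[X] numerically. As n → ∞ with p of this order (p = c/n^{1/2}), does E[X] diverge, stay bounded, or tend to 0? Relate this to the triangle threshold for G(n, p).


Number of potential triangles: C(68, 3) = 50116.
Each occurs with probability p³ ≈ (0.4851)³ ≈ 1.141344e-01.
By linearity: E[X] = C(68, 3)·p³ ≈ 50116 · 1.141344e-01 ≈ 5719.9602.
Since α = 1/2 < 1, p = c/n^{1/2} ≫ 1/n is above the triangle threshold p ~ 1/n. Asymptotically E[X] ~ (c³/6)·n^{3(1−α)} = (4³/6)·n^{1.5} → ∞; triangles are abundant w.h.p.

E[X] ≈ 5719.9602; in regime p = Θ(1/n^{1/2}) E[X] diverges (above the triangle threshold p ~ 1/n).


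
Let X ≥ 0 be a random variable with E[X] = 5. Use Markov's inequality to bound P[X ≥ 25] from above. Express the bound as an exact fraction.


μ = E[X] = 5, a = 25.
Markov: P[X ≥ 25] ≤ μ/a = (5)/25 = 1/5.
Numerically: ≈ 0.2000.
(Since a = 25 > μ = 5.0000, the bound 1/5 is < 1 and informative.)

P[X ≥ 25] ≤ 1/5 ≈ 0.2000.


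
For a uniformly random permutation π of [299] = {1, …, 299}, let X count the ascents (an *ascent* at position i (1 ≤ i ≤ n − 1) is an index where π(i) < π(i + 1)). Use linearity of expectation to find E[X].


Write X = Σ X_I over i = 1, …, 298, with X_I the indicator of one ascent.
There are 298 indicators.
For each fixed i, the pair (π(i), π(i+1)) is a uniformly random ordered pair of distinct values from {1, …, 299}; by symmetry P[π(i) < π(i+1)] = 1/2.
By linearity: E[X] = 298 · (1/2) = (299 − 1) · (1/2) = 149 ≈ 149.000000.

E[X] = 149 = 149.000000.


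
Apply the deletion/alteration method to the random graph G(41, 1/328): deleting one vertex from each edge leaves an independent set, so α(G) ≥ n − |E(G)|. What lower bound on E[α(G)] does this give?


E[|E(G)|] = C(41, 2)·p = 820 · (1/328) = 5/2.
E[α(G)] ≥ n − E[|E(G)|] = 41 − 5/2 = 77/2.
Numerically: ≈ 38.500000.
(This is only a lower bound; the true E[α(G)] may be larger.)

E[α(G)] ≥ 77/2 ≈ 38.500000.


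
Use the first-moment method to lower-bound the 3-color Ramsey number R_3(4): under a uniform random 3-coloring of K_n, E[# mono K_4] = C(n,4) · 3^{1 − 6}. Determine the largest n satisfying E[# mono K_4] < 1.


We need C(n, 4) · 3^{1 − 6} < 1, i.e. C(n, 4) < 3^{6 − 1} = 243.
Check values of n near the boundary:
  n = 8: C(8, 4) = 70; 70 < 243? YES
  n = 9: C(9, 4) = 126; 126 < 243? YES
  n = 10: C(10, 4) = 210; 210 < 243? YES
  n = 11: C(11, 4) = 330; 330 < 243? NO
The largest n with C(n, 4) < 243 is n = 10 (where E[X] = 70/81 ≈ 0.864198). Hence R_3(4) > 10, i.e. R_3(4) ≥ 11.

Largest n = 10; hence R_3(4) > 10.


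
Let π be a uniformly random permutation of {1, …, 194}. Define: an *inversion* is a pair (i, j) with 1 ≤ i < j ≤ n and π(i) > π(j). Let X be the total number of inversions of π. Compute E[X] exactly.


Write X = Σ X_I over the C(194, 2) = 18721 pairs i < j, with X_I the indicator of one inversion.
There are 18721 indicators.
For each fixed pair i < j, the values π(i) and π(j) are two distinct elements of {1, …, 194} in uniformly random order; by symmetry P[π(i) > π(j)] = 1/2.
By linearity: E[X] = 18721 · (1/2) = C(194, 2) · (1/2) = 18721/2 = 18721/2 ≈ 9360.50000.

E[X] = 18721/2 = 9360.50000.


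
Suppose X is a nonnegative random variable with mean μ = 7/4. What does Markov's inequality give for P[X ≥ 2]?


μ = E[X] = 7/4, a = 2.
Markov: P[X ≥ 2] ≤ μ/a = (7/4)/2 = 7/8.
Numerically: ≈ 0.875.
(Since a = 2 > μ = 1.750, the bound 7/8 is < 1 and informative.)

P[X ≥ 2] ≤ 7/8 ≈ 0.875.


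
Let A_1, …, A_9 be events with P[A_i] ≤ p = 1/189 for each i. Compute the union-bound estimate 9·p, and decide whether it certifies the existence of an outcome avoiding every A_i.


Union bound: P[∪_{i=1}^{9} A_i] ≤ Σ_i P[A_i] ≤ 9·p = 9·(1/189) = 1/21.
Numerically: 1/21 ≈ 0.0476190.
Is 1/21 < 1? YES.
Since P[∪ A_i] ≤ 1/21 < 1, the complement has P[∩ A_i^c] ≥ 1 − 1/21 = 20/21 > 0, so some outcome avoids every A_i.

9·p = 1/21 ≈ 0.0476190; existence CERTIFIED by the union bound.


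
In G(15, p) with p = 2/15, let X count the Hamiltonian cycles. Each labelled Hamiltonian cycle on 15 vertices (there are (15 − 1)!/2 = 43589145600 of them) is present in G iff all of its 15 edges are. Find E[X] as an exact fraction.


K_15 has (15 − 1)!/2 = 43589145600 labelled Hamiltonian cycles.
For each such Hamiltonian cycle H, let X_H = 1 if all 15 edges of H are present in G. Then P[X_H = 1] = p^{15} = (2/15)^{15} = 32768/437893890380859375.
By linearity: E[X] = Σ_H E[X_H] = 43589145600 · p^{15} = 43589145600 · 32768/437893890380859375 = 235115905024/72081298828125.
Numerically: E[X] ≈ 0.00326.

E[X] = 43589145600 · (2/15)^{15} = 235115905024/72081298828125 ≈ 0.00326.


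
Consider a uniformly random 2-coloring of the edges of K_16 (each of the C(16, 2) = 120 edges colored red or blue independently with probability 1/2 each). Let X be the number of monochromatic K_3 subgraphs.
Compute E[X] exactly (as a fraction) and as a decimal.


Let X = Σ_S X_S over the C(16, 3) = 560 subsets S of size 3, where X_S = 1 if the K_3 on S is monochromatic.
For a fixed S, the K_3 on S has C(3, 2) = 3 edges. P[all 3 edges red] = (1/2)^3, and likewise for blue, so P[monochromatic] = 2·(1/2)^3 = 2^{1 − 3} = 1/4.
By linearity of expectation: E[X] = C(16, 3) · 2^{1 − 3} = 560 · 1/4 = 140.
Numerically: E[X] ≈ 140.000000.

E[X] = C(16,3)·2^(1−C(3,2)) = 140 ≈ 140.000000.


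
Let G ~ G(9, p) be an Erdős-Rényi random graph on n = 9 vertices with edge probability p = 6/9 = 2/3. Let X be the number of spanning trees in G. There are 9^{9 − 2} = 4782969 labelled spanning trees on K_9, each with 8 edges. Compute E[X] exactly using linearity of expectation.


K_9 has 9^{9 − 2} = 4782969 labelled spanning trees.
For each such spanning tree H, let X_H = 1 if all 8 edges of H are present in G. Then P[X_H = 1] = p^{8} = (2/3)^{8} = 256/6561.
By linearity of expectation: E[X] = Σ_H E[X_H] = 4782969 · p^{8} = 4782969 · 256/6561 = 186624.
Numerically: E[X] ≈ 1.8662e+05.

E[X] = 4782969 · (2/3)^{8} = 186624 ≈ 1.8662e+05.


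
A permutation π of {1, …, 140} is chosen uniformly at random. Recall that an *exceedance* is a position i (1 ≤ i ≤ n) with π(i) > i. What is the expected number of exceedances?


Write X = Σ_{i=1}^{140} X_i, where X_i = 1_{π(i) > i}.
For each fixed i, π(i) is uniform over {1, …, 140} (marginal of a uniform permutation), so P[π(i) > i] = (n − i)/n. Summing: Σ_{i=1}^{140} (n − i)/n = (0 + 1 + … + 139)/140 = 140(140 − 1)/(2·140) = (140 − 1)/2.
Hence E[X] = Σ_{i=1}^{140} (140 − i)/140 = 139/2 ≈ 69.500.

E[X] = 139/2 = 69.500.


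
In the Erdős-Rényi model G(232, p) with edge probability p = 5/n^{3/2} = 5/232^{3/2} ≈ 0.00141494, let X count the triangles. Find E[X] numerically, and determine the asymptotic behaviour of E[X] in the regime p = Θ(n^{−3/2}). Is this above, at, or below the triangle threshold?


Number of potential triangles: C(232, 3) = 2054360.
Each occurs with probability p³ ≈ (0.00141494)³ ≈ 2.83278805e-09.
By linearity: E[X] = C(232, 3)·p³ ≈ 2054360 · 2.83278805e-09 ≈ 0.005820.
Since α = 3/2 > 1, p = c/n^{3/2} = o(1/n) is below the triangle threshold p ~ 1/n. Asymptotically E[X] ~ (c³/6)·n^{3(1−α)} = (5³/6)·n^{-1.5} → 0, so by Markov's inequality G has no triangles w.h.p.

E[X] ≈ 0.005820; in regime p = Θ(1/n^{3/2}) E[X] tends to 0 (below the triangle threshold p ~ 1/n).


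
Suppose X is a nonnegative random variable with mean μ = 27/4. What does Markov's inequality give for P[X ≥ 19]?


μ = E[X] = 27/4, a = 19.
Markov: P[X ≥ 19] ≤ μ/a = (27/4)/19 = 27/76.
Numerically: ≈ 0.355.
(Since a = 19 > μ = 6.750, the bound 27/76 is < 1 and informative.)

P[X ≥ 19] ≤ 27/76 ≈ 0.355.


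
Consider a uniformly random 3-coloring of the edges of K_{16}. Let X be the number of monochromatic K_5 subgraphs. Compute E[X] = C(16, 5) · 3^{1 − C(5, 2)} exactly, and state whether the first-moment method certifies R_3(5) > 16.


E[X] = C(16, 5) · 3^{1 − 10} = 4368 · 3^{−9} = 4368/19683.
As a reduced fraction: E[X] = 1456/6561 ≈ 0.221917.
Is E[X] < 1? YES.
Since E[X] < 1, there exists a 3-coloring of K_{16} with no monochromatic K_5; hence R_3(5) > 16.

E[X] = 1456/6561 ≈ 0.221917; E[X] < 1, so R_3(5) > 16.


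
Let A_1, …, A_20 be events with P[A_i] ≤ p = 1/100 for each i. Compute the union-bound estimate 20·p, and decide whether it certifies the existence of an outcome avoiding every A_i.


Union bound: P[∪_{i=1}^{20} A_i] ≤ Σ_i P[A_i] ≤ 20·p = 20·(1/100) = 1/5.
Numerically: 1/5 ≈ 0.200.
Is 1/5 < 1? YES.
Since P[∪ A_i] ≤ 1/5 < 1, the complement has P[∩ A_i^c] ≥ 1 − 1/5 = 4/5 > 0, so some outcome avoids every A_i.

20·p = 1/5 ≈ 0.200; existence CERTIFIED by the union bound.


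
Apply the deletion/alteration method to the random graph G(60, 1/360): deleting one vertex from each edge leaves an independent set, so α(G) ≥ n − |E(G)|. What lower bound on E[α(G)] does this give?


E[|E(G)|] = C(60, 2)·p = 1770 · (1/360) = 59/12.
E[α(G)] ≥ n − E[|E(G)|] = 60 − 59/12 = 661/12.
Numerically: ≈ 55.0833.
(This is only a lower bound; the true E[α(G)] may be larger.)

E[α(G)] ≥ 661/12 ≈ 55.0833.


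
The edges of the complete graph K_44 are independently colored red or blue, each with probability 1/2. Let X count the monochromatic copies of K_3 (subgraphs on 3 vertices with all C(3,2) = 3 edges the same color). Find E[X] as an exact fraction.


Let X = Σ_S X_S over the C(44, 3) = 13244 subsets S of size 3, where X_S = 1 if the K_3 on S is monochromatic.
For a fixed S, the K_3 on S has C(3, 2) = 3 edges. P[all 3 edges red] = (1/2)^3, and likewise for blue, so P[monochromatic] = 2·(1/2)^3 = 2^{1 − 3} = 1/4.
Summing: E[X] = C(44, 3) · 2^{1 − 3} = 13244 · 1/4 = 3311.
Numerically: E[X] ≈ 3311.0000.

E[X] = C(44,3)·2^(1−C(3,2)) = 3311 ≈ 3311.0000.


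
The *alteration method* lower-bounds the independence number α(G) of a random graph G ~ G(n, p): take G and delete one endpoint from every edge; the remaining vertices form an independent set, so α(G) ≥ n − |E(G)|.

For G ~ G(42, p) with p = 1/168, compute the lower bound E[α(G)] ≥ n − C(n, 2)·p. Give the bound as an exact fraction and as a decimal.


E[|E(G)|] = C(42, 2)·p = 861 · (1/168) = 41/8.
E[α(G)] ≥ n − E[|E(G)|] = 42 − 41/8 = 295/8.
Numerically: ≈ 36.875000.
(This is only a lower bound; the true E[α(G)] may be larger.)

E[α(G)] ≥ 295/8 ≈ 36.875000.


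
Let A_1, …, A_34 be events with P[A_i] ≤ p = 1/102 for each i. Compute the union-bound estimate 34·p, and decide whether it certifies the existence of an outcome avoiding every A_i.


Union bound: P[∪_{i=1}^{34} A_i] ≤ Σ_i P[A_i] ≤ 34·p = 34·(1/102) = 1/3.
Numerically: 1/3 ≈ 0.3333333.
Is 1/3 < 1? YES.
Since P[∪ A_i] ≤ 1/3 < 1, the complement has P[∩ A_i^c] ≥ 1 − 1/3 = 2/3 > 0, so some outcome avoids every A_i.

34·p = 1/3 ≈ 0.3333333; existence CERTIFIED by the union bound.


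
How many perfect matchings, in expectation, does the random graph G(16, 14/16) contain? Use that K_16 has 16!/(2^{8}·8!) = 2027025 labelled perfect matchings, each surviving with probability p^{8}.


K_16 has 16!/(2^{8}·8!) = 2027025 labelled perfect matchings.
For each such perfect matching H, let X_H = 1 if all 8 edges of H are present in G. Then P[X_H = 1] = p^{8} = (7/8)^{8} = 5764801/16777216.
By linearity of expectation: E[X] = Σ_H E[X_H] = 2027025 · p^{8} = 2027025 · 5764801/16777216 = 11685395747025/16777216.
Numerically: E[X] ≈ 6.965e+05.

E[X] = 2027025 · (7/8)^{8} = 11685395747025/16777216 ≈ 6.965e+05.


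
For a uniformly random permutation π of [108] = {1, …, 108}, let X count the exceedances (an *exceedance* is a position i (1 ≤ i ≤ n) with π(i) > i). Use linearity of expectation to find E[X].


Write X = Σ_{i=1}^{108} X_i, where X_i = 1_{π(i) > i}.
For each fixed i, π(i) is uniform over {1, …, 108} (marginal of a uniform permutation), so P[π(i) > i] = (n − i)/n. Summing: Σ_{i=1}^{108} (n − i)/n = (0 + 1 + … + 107)/108 = 108(108 − 1)/(2·108) = (108 − 1)/2.
Hence E[X] = Σ_{i=1}^{108} (108 − i)/108 = 107/2 ≈ 53.500.

E[X] = 107/2 = 53.500.


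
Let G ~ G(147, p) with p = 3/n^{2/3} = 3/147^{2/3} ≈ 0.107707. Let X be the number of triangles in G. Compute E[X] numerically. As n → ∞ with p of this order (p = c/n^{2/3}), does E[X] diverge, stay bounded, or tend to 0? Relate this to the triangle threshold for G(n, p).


Number of potential triangles: C(147, 3) = 518665.
Each occurs with probability p³ ≈ (0.107707)³ ≈ 1.24947938e-03.
By linearity: E[X] = C(147, 3)·p³ ≈ 518665 · 1.24947938e-03 ≈ 648.061224.
Since α = 2/3 < 1, p = c/n^{2/3} ≫ 1/n is above the triangle threshold p ~ 1/n. Asymptotically E[X] ~ (c³/6)·n^{3(1−α)} = (3³/6)·n^{1} → ∞; triangles are abundant w.h.p.

E[X] ≈ 648.061224; in regime p = Θ(1/n^{2/3}) E[X] diverges (above the triangle threshold p ~ 1/n).


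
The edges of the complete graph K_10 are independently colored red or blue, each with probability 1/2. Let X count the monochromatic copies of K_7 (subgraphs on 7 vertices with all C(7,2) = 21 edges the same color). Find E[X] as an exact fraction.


Let X = Σ_S X_S over the C(10, 7) = 120 subsets S of size 7, where X_S = 1 if the K_7 on S is monochromatic.
For a fixed S, the K_7 on S has C(7, 2) = 21 edges. P[all 21 edges red] = (1/2)^21, and likewise for blue, so P[monochromatic] = 2·(1/2)^21 = 2^{1 − 21} = 1/1048576.
By linearity of expectation: E[X] = C(10, 7) · 2^{1 − 21} = 120 · 1/1048576 = 15/131072.
Numerically: E[X] ≈ 0.0001.

E[X] = C(10,7)·2^(1−C(7,2)) = 15/131072 ≈ 0.0001.


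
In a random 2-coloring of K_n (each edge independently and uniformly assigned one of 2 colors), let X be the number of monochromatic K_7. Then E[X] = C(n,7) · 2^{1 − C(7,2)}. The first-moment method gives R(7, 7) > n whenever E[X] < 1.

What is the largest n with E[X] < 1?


We need C(n, 7) · 2^{1 − 21} < 1, i.e. C(n, 7) < 2^{21 − 1} = 1048576.
Check values of n near the boundary:
  n = 23: C(23, 7) = 245157; 245157 < 1048576? YES
  n = 24: C(24, 7) = 346104; 346104 < 1048576? YES
  n = 25: C(25, 7) = 480700; 480700 < 1048576? YES
  n = 26: C(26, 7) = 657800; 657800 < 1048576? YES
  n = 27: C(27, 7) = 888030; 888030 < 1048576? YES
  n = 28: C(28, 7) = 1184040; 1184040 < 1048576? NO
  n = 29: C(29, 7) = 1560780; 1560780 < 1048576? NO
The largest n with C(n, 7) < 1048576 is n = 27 (where E[X] = 444015/524288 ≈ 0.8468914). Hence R(7, 7) > 27, i.e. R(7, 7) ≥ 28.

Largest n = 27; hence R(7, 7) > 27.


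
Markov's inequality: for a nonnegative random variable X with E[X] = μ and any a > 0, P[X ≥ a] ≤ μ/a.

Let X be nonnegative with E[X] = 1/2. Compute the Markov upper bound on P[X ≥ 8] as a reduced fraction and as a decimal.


μ = E[X] = 1/2, a = 8.
Markov: P[X ≥ 8] ≤ μ/a = (1/2)/8 = 1/16.
Numerically: ≈ 0.06250.
(Since a = 8 > μ = 0.50000, the bound 1/16 is < 1 and informative.)

P[X ≥ 8] ≤ 1/16 ≈ 0.06250.


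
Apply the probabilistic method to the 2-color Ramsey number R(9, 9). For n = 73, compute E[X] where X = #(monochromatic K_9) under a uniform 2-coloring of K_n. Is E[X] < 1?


E[X] = C(73, 9) · 2^{1 − 36} = 97082021465 · 2^{−35} = 97082021465/34359738368.
As a reduced fraction: E[X] = 97082021465/34359738368 ≈ 2.8254587.
Is E[X] < 1? NO.
Since E[X] ≥ 1, the first-moment bound is inconclusive at n = 73; it does NOT by itself certify R(9, 9) > 73.

E[X] = 97082021465/34359738368 ≈ 2.8254587; E[X] ≥ 1; first-moment method inconclusive here.


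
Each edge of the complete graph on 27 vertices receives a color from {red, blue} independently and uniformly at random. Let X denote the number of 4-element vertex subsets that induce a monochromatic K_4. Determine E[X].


Let X = Σ_S X_S over the C(27, 4) = 17550 subsets S of size 4, where X_S = 1 if the K_4 on S is monochromatic.
For a fixed S, the K_4 on S has C(4, 2) = 6 edges. P[all 6 edges red] = (1/2)^6, and likewise for blue, so P[monochromatic] = 2·(1/2)^6 = 2^{1 − 6} = 1/32.
By linearity: E[X] = C(27, 4) · 2^{1 − 6} = 17550 · 1/32 = 8775/16.
Numerically: E[X] ≈ 548.43750.

E[X] = C(27,4)·2^(1−C(4,2)) = 8775/16 ≈ 548.43750.


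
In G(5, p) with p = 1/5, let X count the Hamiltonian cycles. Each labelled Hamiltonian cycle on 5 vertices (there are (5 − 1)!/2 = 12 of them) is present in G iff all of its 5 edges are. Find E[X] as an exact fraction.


K_5 has (5 − 1)!/2 = 12 labelled Hamiltonian cycles.
For each such Hamiltonian cycle H, let X_H = 1 if all 5 edges of H are present in G. Then P[X_H = 1] = p^{5} = (1/5)^{5} = 1/3125.
Summing the indicators: E[X] = Σ_H E[X_H] = 12 · p^{5} = 12 · 1/3125 = 12/3125.
Numerically: E[X] ≈ 0.00384.

E[X] = 12 · (1/5)^{5} = 12/3125 ≈ 0.00384.


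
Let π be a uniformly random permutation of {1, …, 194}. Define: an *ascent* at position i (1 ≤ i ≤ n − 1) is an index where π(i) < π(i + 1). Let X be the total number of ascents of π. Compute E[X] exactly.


Write X = Σ X_I over i = 1, …, 193, with X_I the indicator of one ascent.
There are 193 indicators.
For each fixed i, the pair (π(i), π(i+1)) is a uniformly random ordered pair of distinct values from {1, …, 194}; by symmetry P[π(i) < π(i+1)] = 1/2.
By linearity: E[X] = 193 · (1/2) = (194 − 1) · (1/2) = 193/2 ≈ 96.5000.

E[X] = 193/2 = 96.5000.


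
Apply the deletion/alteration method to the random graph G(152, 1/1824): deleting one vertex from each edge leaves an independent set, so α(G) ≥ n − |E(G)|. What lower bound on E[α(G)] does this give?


E[|E(G)|] = C(152, 2)·p = 11476 · (1/1824) = 151/24.
E[α(G)] ≥ n − E[|E(G)|] = 152 − 151/24 = 3497/24.
Numerically: ≈ 145.708333.
(This is only a lower bound; the true E[α(G)] may be larger.)

E[α(G)] ≥ 3497/24 ≈ 145.708333.


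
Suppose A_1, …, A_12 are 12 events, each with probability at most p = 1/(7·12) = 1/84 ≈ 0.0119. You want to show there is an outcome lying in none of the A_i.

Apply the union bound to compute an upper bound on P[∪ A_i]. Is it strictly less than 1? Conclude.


Union bound: P[∪_{i=1}^{12} A_i] ≤ Σ_i P[A_i] ≤ 12·p = 12·(1/84) = 1/7.
Numerically: 1/7 ≈ 0.1429.
Is 1/7 < 1? YES.
Since P[∪ A_i] ≤ 1/7 < 1, the complement has P[∩ A_i^c] ≥ 1 − 1/7 = 6/7 > 0, so some outcome avoids every A_i.

12·p = 1/7 ≈ 0.1429; existence CERTIFIED by the union bound.
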